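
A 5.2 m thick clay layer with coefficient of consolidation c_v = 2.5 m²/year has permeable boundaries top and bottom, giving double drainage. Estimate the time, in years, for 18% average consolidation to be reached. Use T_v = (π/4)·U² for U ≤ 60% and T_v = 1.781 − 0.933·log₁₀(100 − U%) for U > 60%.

t ≈ 0.0688 years

Drainage path length: H_d = H/2 = 2.6 m (double drainage).
U ≤ 60%: T_v = (π/4)·U² = (π/4)×0.18² = 0.025447.
t = T_v·H_d²/c_v = 0.025447×2.6²/2.5 = 0.06881 years.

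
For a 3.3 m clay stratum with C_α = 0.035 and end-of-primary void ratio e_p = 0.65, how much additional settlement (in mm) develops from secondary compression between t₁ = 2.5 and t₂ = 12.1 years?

S_s ≈ 47.9 mm

Secondary compression: S_s = C_α·H/(1+e_p)·log₁₀(t₂/t₁)
S_s = 0.035×3.3/(1+0.65)×log₁₀(12.1/2.5)
    = 0.07 × 0.6848 = 0.04794 m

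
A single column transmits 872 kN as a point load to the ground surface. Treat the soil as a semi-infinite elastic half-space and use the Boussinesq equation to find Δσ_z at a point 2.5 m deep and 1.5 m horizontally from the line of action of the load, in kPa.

Δσ_z ≈ 30.9 kPa

Boussinesq vertical stress below a point load on an elastic half-space:
Δσ_z = 3P/(2πz²) · [1 + (r/z)²]^(−5/2)
r/z = 1.5/2.5 = 0.6; [1+(r/z)²]^(−5/2) = 0.46361.
Δσ_z = 3×872/(2π×2.5²) × 0.46361 = 66.616 × 0.46361 = 30.88 kPa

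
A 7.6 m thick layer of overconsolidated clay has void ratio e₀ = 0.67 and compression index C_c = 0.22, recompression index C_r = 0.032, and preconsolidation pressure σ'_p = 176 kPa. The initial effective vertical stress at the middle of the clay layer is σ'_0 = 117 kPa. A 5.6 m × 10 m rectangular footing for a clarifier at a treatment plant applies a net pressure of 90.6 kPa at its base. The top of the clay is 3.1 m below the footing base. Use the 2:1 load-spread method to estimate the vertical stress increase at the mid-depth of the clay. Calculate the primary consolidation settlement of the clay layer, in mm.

S_c ≈ 11.8 mm

Mid-depth of clay below the footing base: z = 3.1 + 7.6/2 = 6.9 m.
Stress increase at mid-clay by the 2:1 spreading method:
Δσ = qBL/((B+z)(L+z)) = 90.6×5.6×10/((5.6+6.9)(10+6.9)) = 24.017 kPa
Final effective stress: σ'_f = 117 + 24.017 = 141.02 kPa.
σ'_f = 141.02 ≤ σ'_p = 176 kPa, so the clay remains overconsolidated and only the recompression index applies:
S_c = C_r·H/(1+e₀)·log₁₀(σ'_f/σ'_0) = 0.032×7.6/1.67×log₁₀(141.02/117)
    = 0.14563 × 0.081095 = 0.01181 m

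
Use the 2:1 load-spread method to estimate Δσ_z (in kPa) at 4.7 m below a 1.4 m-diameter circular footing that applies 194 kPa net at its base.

By the 2:1 method the load spreads at 1 horizontal : 2 vertical, so at depth z the loaded area has grown by z in each plan dimension:
Δσ ≈ qD²/(D+z)² = 194×1.4²/(1.4+4.7)² = 10.219 kPa

Δσ_z ≈ 10.2 kPa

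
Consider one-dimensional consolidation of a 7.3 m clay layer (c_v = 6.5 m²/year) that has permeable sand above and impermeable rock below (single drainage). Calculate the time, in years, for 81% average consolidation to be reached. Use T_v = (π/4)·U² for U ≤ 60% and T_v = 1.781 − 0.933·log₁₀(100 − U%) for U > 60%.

Drainage path length: H_d = H = 7.3 m (single drainage).
U > 60%: T_v = 1.781 − 0.933·log₁₀(100 − 81) = 0.58792.
t = T_v·H_d²/c_v = 0.58792×7.3²/6.5 = 4.82 years.

t ≈ 4.82 years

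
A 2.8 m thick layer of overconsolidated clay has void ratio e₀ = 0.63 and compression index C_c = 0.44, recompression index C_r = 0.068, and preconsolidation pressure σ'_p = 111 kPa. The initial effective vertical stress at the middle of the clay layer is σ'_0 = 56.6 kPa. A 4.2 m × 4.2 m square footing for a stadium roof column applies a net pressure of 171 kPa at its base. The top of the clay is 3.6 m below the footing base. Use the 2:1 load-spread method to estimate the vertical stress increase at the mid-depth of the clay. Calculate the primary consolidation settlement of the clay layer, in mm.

S_c ≈ 24.8 mm

Mid-depth of clay below the footing base: z = 3.6 + 2.8/2 = 5 m.
Stress increase at mid-clay by the 2:1 spreading method:
Δσ = qBL/((B+z)(L+z)) = 171×4.2×4.2/((4.2+5)(4.2+5)) = 35.638 kPa
Final effective stress: σ'_f = 56.6 + 35.638 = 92.238 kPa.
σ'_f = 92.238 ≤ σ'_p = 111 kPa, so the clay remains overconsolidated and only the recompression index applies:
S_c = C_r·H/(1+e₀)·log₁₀(σ'_f/σ'_0) = 0.068×2.8/1.63×log₁₀(92.238/56.6)
    = 0.11681 × 0.21209 = 0.02477 m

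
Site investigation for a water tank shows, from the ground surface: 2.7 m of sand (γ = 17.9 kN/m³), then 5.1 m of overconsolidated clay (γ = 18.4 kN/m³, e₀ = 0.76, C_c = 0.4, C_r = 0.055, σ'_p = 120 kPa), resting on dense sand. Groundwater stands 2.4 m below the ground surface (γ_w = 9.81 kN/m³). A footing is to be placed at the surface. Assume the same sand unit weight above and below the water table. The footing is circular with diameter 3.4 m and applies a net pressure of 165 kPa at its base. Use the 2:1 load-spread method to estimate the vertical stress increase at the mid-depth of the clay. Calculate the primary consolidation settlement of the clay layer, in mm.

Mid-depth of clay below the ground surface: z = 2.7 + 5.1/2 = 5.25 m.
Total vertical stress at mid-clay: σ_v = 17.9×2.7 + 18.4×2.55 = 95.25 kPa.
Pore pressure: u = 9.81×(5.25 − 2.4) = 27.959 kPa.
Initial effective stress: σ'_0 = σ_v − u = 95.25 − 27.959 = 67.291 kPa.
Stress increase at mid-clay by the 2:1 spreading method:
Δσ ≈ qD²/(D+z)² = 165×3.4²/(3.4+5.25)² = 25.492 kPa
Final effective stress: σ'_f = 67.291 + 25.492 = 92.783 kPa.
σ'_f = 92.783 ≤ σ'_p = 120 kPa, so the clay remains overconsolidated and only the recompression index applies:
S_c = C_r·H/(1+e₀)·log₁₀(σ'_f/σ'_0) = 0.055×5.1/1.76×log₁₀(92.783/67.291)
    = 0.15937 × 0.13951 = 0.02223 m

S_c ≈ 22.2 mm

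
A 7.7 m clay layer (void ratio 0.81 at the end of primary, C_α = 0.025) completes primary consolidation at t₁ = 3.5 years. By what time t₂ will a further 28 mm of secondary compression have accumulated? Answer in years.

S_s = C_α·H/(1+e_p)·log₁₀(t₂/t₁) ⇒ log₁₀(t₂/t₁) = S_s·(1+e_p)/(C_α·H).
log₁₀(t₂/t₁) = 0.028 × (1+0.81) / (0.025×7.7) = 0.2633
t₂ = t₁ × 10^0.2633 = 3.5 × 1.833 = 6.417 years

t₂ ≈ 6.42 years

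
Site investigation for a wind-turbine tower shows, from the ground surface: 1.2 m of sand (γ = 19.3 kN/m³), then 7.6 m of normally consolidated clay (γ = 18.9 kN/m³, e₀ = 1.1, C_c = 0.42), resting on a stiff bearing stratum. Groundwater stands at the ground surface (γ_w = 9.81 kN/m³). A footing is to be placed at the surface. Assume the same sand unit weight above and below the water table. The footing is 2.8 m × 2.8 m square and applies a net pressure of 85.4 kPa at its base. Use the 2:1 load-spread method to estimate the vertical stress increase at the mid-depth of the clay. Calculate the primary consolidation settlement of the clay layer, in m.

Mid-depth of clay below the ground surface: z = 1.2 + 7.6/2 = 5 m.
Total vertical stress at mid-clay: σ_v = 19.3×1.2 + 18.9×3.8 = 94.98 kPa.
Pore pressure: u = 9.81×(5 − 0) = 49.05 kPa.
Initial effective stress: σ'_0 = σ_v − u = 94.98 − 49.05 = 45.93 kPa.
Stress increase at mid-clay by the 2:1 spreading method:
Δσ = qBL/((B+z)(L+z)) = 85.4×2.8×2.8/((2.8+5)(2.8+5)) = 11.005 kPa
Final effective stress: σ'_f = σ'_0 + Δσ = 45.93 + 11.005 = 56.935 kPa.
Normally consolidated clay, so the full stress increment lies on the virgin compression line:
S_c = C_c·H/(1+e₀)·log₁₀(σ'_f/σ'_0) = 0.42×7.6/(1+1.1)×log₁₀(56.935/45.93)
    = 1.52 × 0.093283 = 0.1418 m

S_c ≈ 0.142 m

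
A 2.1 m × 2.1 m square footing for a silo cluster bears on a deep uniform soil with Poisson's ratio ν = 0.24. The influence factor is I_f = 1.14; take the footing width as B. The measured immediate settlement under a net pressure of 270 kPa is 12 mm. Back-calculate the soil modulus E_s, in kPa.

E_s ≈ 50800 kPa

S_e = q·B·(1−ν²)/E_s · I_f  ⇒  E_s = q·B·(1−ν²)·I_f / S_e.
E_s = 270 × 2.1 × 0.9424 × 1.14 / 0.012 = 50760 kPa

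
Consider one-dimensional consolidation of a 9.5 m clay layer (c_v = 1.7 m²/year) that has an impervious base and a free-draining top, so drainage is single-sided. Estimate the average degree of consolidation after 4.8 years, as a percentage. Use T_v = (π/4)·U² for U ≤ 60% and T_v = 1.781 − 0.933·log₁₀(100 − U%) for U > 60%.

Drainage path length: H_d = H = 9.5 m (single drainage).
T_v = c_v·t/H_d² = 1.7×4.8/9.5² = 0.090416.
T_v = 0.090416 corresponds to the U ≤ 60% branch:
U = √(4T_v/π) = 0.3393

U ≈ 33.9 %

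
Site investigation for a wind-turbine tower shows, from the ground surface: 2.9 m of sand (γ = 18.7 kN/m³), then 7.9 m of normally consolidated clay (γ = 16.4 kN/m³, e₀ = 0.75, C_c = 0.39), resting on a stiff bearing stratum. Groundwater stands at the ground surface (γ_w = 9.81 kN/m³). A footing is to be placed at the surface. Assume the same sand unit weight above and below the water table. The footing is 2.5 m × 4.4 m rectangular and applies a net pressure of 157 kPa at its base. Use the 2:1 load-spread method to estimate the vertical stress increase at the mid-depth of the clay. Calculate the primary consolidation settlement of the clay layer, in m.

Mid-depth of clay below the ground surface: z = 2.9 + 7.9/2 = 6.85 m.
Total vertical stress at mid-clay: σ_v = 18.7×2.9 + 16.4×3.95 = 119.01 kPa.
Pore pressure: u = 9.81×(6.85 − 0) = 67.198 kPa.
Initial effective stress: σ'_0 = σ_v − u = 119.01 − 67.198 = 51.812 kPa.
Stress increase at mid-clay by the 2:1 spreading method:
Δσ = qBL/((B+z)(L+z)) = 157×2.5×4.4/((2.5+6.85)(4.4+6.85)) = 16.418 kPa
Final effective stress: σ'_f = σ'_0 + Δσ = 51.812 + 16.418 = 68.23 kPa.
Normally consolidated clay, so the full stress increment lies on the virgin compression line:
S_c = C_c·H/(1+e₀)·log₁₀(σ'_f/σ'_0) = 0.39×7.9/(1+0.75)×log₁₀(68.23/51.812)
    = 1.7606 × 0.11955 = 0.2105 m

S_c ≈ 0.21 m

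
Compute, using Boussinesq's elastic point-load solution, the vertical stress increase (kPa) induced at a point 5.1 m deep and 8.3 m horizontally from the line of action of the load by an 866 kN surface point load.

Boussinesq vertical stress below a point load on an elastic half-space:
Δσ_z = 3P/(2πz²) · [1 + (r/z)²]^(−5/2)
r/z = 8.3/5.1 = 1.6275; [1+(r/z)²]^(−5/2) = 0.039327.
Δσ_z = 3×866/(2π×5.1²) × 0.039327 = 15.897 × 0.039327 = 0.6252 kPa

Δσ_z ≈ 0.625 kPa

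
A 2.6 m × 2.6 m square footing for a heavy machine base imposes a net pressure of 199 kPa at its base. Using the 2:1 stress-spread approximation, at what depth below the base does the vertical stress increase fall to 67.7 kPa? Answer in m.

z ≈ 1.86 m

2:1 spreading — at depth z the loaded area has grown by z in each plan dimension:
qB²/(B+z)² = Δσ_z ⇒ z = B(√(q/Δσ_z) − 1) = 2.6×(√(199/67.7) − 1) = 1.858 m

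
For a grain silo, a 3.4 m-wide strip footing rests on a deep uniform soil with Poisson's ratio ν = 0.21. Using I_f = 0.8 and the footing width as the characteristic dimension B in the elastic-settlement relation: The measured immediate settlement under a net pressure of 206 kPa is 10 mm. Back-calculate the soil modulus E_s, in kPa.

S_e = q·B·(1−ν²)/E_s · I_f  ⇒  E_s = q·B·(1−ν²)·I_f / S_e.
E_s = 206 × 3.4 × 0.9559 × 0.8 / 0.01 = 53560 kPa

E_s ≈ 53600 kPa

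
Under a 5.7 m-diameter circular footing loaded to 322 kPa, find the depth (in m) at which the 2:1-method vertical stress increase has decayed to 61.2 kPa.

z ≈ 7.37 m

2:1 spreading — at depth z the loaded area has grown by z in each plan dimension:
qD²/(D+z)² = Δσ_z ⇒ z = D(√(q/Δσ_z) − 1) = 5.7×(√(322/61.2) − 1) = 7.375 m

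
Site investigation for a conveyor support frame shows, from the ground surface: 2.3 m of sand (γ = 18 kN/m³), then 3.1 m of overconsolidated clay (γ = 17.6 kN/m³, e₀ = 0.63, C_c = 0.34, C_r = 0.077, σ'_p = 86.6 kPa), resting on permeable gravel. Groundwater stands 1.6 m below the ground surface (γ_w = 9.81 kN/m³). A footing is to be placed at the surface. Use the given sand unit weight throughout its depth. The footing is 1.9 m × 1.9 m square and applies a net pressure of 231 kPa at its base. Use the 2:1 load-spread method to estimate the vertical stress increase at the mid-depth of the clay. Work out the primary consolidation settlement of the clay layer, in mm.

S_c ≈ 27.5 mm

Mid-depth of clay below the ground surface: z = 2.3 + 3.1/2 = 3.85 m.
Total vertical stress at mid-clay: σ_v = 18×2.3 + 17.6×1.55 = 68.68 kPa.
Pore pressure: u = 9.81×(3.85 − 1.6) = 22.073 kPa.
Initial effective stress: σ'_0 = σ_v − u = 68.68 − 22.073 = 46.607 kPa.
Stress increase at mid-clay by the 2:1 spreading method:
Δσ = qBL/((B+z)(L+z)) = 231×1.9×1.9/((1.9+3.85)(1.9+3.85)) = 25.222 kPa
Final effective stress: σ'_f = 46.607 + 25.222 = 71.829 kPa.
σ'_f = 71.829 ≤ σ'_p = 86.6 kPa, so the clay remains overconsolidated and only the recompression index applies:
S_c = C_r·H/(1+e₀)·log₁₀(σ'_f/σ'_0) = 0.077×3.1/1.63×log₁₀(71.829/46.607)
    = 0.14644 × 0.18785 = 0.02751 m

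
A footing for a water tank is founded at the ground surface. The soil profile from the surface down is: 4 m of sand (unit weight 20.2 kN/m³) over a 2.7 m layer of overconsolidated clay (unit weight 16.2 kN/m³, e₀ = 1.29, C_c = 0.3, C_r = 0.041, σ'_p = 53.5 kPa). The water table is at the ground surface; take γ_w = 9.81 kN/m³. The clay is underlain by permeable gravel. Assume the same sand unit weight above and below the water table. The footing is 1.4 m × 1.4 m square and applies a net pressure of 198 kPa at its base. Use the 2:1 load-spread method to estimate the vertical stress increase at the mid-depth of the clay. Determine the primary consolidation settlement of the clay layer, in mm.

S_c ≈ 15.6 mm

Mid-depth of clay below the ground surface: z = 4 + 2.7/2 = 5.35 m.
Total vertical stress at mid-clay: σ_v = 20.2×4 + 16.2×1.35 = 102.67 kPa.
Pore pressure: u = 9.81×(5.35 − 0) = 52.483 kPa.
Initial effective stress: σ'_0 = σ_v − u = 102.67 − 52.483 = 50.187 kPa.
Stress increase at mid-clay by the 2:1 spreading method:
Δσ = qBL/((B+z)(L+z)) = 198×1.4×1.4/((1.4+5.35)(1.4+5.35)) = 8.5175 kPa
Final effective stress: σ'_f = 50.187 + 8.5175 = 58.704 kPa.
σ'_f = 58.704 > σ'_p = 53.5 kPa, so the stress path crosses the preconsolidation pressure — recompression up to σ'_p, then virgin compression beyond:
S_c = H/(1+e₀)·[C_r·log₁₀(σ'_p/σ'_0) + C_c·log₁₀(σ'_f/σ'_p)]
    = 2.7/2.29 × [0.041×log₁₀(53.5/50.187) + 0.3×log₁₀(58.704/53.5)]
    = 1.179 × [0.0011383 + 0.012094] = 0.0156 m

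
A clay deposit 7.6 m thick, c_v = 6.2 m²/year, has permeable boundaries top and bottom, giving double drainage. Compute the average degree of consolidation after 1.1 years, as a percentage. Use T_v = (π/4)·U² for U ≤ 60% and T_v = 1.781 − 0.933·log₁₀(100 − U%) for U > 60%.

U ≈ 74.7 %

Drainage path length: H_d = H/2 = 3.8 m (double drainage).
T_v = c_v·t/H_d² = 6.2×1.1/3.8² = 0.4723.
T_v = 0.4723 corresponds to the U > 60% branch:
U = 1 − 10^((1.781 − T_v)/0.933)/100 = 0.7473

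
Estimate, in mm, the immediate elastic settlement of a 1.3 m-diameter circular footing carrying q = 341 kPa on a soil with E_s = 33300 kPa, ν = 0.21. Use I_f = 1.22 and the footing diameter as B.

S_e ≈ 15.5 mm

Immediate (elastic) settlement: S_e = q·B·(1−ν²)/E_s · I_f.
S_e = 341 × 1.3 × (1 − 0.21²) / 33300 × 1.22
    = 341 × 1.3 × 0.9559 / 33300 × 1.22
    = 0.01552 m = 15.52 mm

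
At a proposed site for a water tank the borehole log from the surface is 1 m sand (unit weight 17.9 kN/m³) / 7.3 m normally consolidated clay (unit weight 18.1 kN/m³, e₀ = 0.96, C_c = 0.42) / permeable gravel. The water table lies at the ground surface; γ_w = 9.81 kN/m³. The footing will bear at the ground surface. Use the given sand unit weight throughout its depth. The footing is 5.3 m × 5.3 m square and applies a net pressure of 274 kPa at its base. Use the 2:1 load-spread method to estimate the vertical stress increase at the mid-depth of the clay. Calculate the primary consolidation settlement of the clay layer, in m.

S_c ≈ 0.753 m

Mid-depth of clay below the ground surface: z = 1 + 7.3/2 = 4.65 m.
Total vertical stress at mid-clay: σ_v = 17.9×1 + 18.1×3.65 = 83.965 kPa.
Pore pressure: u = 9.81×(4.65 − 0) = 45.617 kPa.
Initial effective stress: σ'_0 = σ_v − u = 83.965 − 45.617 = 38.348 kPa.
Stress increase at mid-clay by the 2:1 spreading method:
Δσ = qBL/((B+z)(L+z)) = 274×5.3×5.3/((5.3+4.65)(5.3+4.65)) = 77.742 kPa
Final effective stress: σ'_f = σ'_0 + Δσ = 38.348 + 77.742 = 116.09 kPa.
Normally consolidated clay, so the full stress increment lies on the virgin compression line:
S_c = C_c·H/(1+e₀)·log₁₀(σ'_f/σ'_0) = 0.42×7.3/(1+0.96)×log₁₀(116.09/38.348)
    = 1.5643 × 0.48105 = 0.7525 m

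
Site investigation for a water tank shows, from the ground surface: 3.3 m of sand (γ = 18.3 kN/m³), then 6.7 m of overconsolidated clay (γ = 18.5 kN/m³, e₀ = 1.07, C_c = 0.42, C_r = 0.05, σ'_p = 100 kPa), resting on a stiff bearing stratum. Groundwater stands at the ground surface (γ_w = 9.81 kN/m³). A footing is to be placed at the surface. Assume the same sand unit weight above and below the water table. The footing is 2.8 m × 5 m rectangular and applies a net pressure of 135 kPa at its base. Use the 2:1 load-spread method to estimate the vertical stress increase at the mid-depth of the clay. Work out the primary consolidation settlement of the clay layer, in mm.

Mid-depth of clay below the ground surface: z = 3.3 + 6.7/2 = 6.65 m.
Total vertical stress at mid-clay: σ_v = 18.3×3.3 + 18.5×3.35 = 122.37 kPa.
Pore pressure: u = 9.81×(6.65 − 0) = 65.237 kPa.
Initial effective stress: σ'_0 = σ_v − u = 122.37 − 65.237 = 57.133 kPa.
Stress increase at mid-clay by the 2:1 spreading method:
Δσ = qBL/((B+z)(L+z)) = 135×2.8×5/((2.8+6.65)(5+6.65)) = 17.167 kPa
Final effective stress: σ'_f = 57.133 + 17.167 = 74.3 kPa.
σ'_f = 74.3 ≤ σ'_p = 100 kPa, so the clay remains overconsolidated and only the recompression index applies:
S_c = C_r·H/(1+e₀)·log₁₀(σ'_f/σ'_0) = 0.05×6.7/2.07×log₁₀(74.3/57.133)
    = 0.16184 × 0.1141 = 0.01847 m

S_c ≈ 18.5 mm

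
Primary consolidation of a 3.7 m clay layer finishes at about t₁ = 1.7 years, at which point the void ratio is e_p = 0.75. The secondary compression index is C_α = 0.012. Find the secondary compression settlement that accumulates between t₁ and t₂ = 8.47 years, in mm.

Secondary compression: S_s = C_α·H/(1+e_p)·log₁₀(t₂/t₁)
S_s = 0.012×3.7/(1+0.75)×log₁₀(8.47/1.7)
    = 0.02537 × 0.6974 = 0.01769 m

S_s ≈ 17.7 mm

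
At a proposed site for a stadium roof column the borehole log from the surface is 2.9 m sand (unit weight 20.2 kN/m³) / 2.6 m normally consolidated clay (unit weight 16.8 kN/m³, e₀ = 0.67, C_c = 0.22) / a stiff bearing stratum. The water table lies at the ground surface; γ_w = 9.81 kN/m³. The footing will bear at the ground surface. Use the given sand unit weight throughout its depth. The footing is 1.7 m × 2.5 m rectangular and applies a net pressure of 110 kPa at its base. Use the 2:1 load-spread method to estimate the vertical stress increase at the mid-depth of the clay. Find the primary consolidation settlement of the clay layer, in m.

Mid-depth of clay below the ground surface: z = 2.9 + 2.6/2 = 4.2 m.
Total vertical stress at mid-clay: σ_v = 20.2×2.9 + 16.8×1.3 = 80.42 kPa.
Pore pressure: u = 9.81×(4.2 − 0) = 41.202 kPa.
Initial effective stress: σ'_0 = σ_v − u = 80.42 − 41.202 = 39.218 kPa.
Stress increase at mid-clay by the 2:1 spreading method:
Δσ = qBL/((B+z)(L+z)) = 110×1.7×2.5/((1.7+4.2)(2.5+4.2)) = 11.826 kPa
Final effective stress: σ'_f = σ'_0 + Δσ = 39.218 + 11.826 = 51.044 kPa.
Normally consolidated clay, so the full stress increment lies on the virgin compression line:
S_c = C_c·H/(1+e₀)·log₁₀(σ'_f/σ'_0) = 0.22×2.6/(1+0.67)×log₁₀(51.044/39.218)
    = 0.34251 × 0.11446 = 0.0392 m

S_c ≈ 0.0392 m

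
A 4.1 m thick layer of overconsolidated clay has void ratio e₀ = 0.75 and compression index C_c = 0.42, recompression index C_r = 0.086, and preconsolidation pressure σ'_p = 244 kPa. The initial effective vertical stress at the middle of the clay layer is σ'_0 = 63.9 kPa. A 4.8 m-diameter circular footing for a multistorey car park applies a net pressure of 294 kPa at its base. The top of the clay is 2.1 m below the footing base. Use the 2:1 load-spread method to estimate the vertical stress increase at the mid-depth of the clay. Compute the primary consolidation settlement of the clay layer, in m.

S_c ≈ 0.0738 m

Mid-depth of clay below the footing base: z = 2.1 + 4.1/2 = 4.15 m.
Stress increase at mid-clay by the 2:1 spreading method:
Δσ ≈ qD²/(D+z)² = 294×4.8²/(4.8+4.15)² = 84.564 kPa
Final effective stress: σ'_f = 63.9 + 84.564 = 148.46 kPa.
σ'_f = 148.46 ≤ σ'_p = 244 kPa, so the clay remains overconsolidated and only the recompression index applies:
S_c = C_r·H/(1+e₀)·log₁₀(σ'_f/σ'_0) = 0.086×4.1/1.75×log₁₀(148.46/63.9)
    = 0.20149 × 0.36611 = 0.07377 m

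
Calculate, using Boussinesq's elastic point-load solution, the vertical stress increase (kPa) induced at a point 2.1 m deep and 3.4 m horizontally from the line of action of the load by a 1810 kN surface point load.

Boussinesq vertical stress below a point load on an elastic half-space:
Δσ_z = 3P/(2πz²) · [1 + (r/z)²]^(−5/2)
r/z = 3.4/2.1 = 1.619; [1+(r/z)²]^(−5/2) = 0.040071.
Δσ_z = 3×1810/(2π×2.1²) × 0.040071 = 195.97 × 0.040071 = 7.853 kPa

Δσ_z ≈ 7.85 kPa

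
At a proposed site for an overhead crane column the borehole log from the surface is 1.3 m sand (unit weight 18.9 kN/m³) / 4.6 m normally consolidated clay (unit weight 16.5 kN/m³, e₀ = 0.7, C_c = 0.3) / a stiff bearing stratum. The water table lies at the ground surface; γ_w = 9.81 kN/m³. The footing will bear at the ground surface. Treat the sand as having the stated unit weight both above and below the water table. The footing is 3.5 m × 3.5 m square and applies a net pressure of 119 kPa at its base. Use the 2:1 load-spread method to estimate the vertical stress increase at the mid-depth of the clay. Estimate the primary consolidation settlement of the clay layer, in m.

S_c ≈ 0.255 m

Mid-depth of clay below the ground surface: z = 1.3 + 4.6/2 = 3.6 m.
Total vertical stress at mid-clay: σ_v = 18.9×1.3 + 16.5×2.3 = 62.52 kPa.
Pore pressure: u = 9.81×(3.6 − 0) = 35.316 kPa.
Initial effective stress: σ'_0 = σ_v − u = 62.52 − 35.316 = 27.204 kPa.
Stress increase at mid-clay by the 2:1 spreading method:
Δσ = qBL/((B+z)(L+z)) = 119×3.5×3.5/((3.5+3.6)(3.5+3.6)) = 28.918 kPa
Final effective stress: σ'_f = σ'_0 + Δσ = 27.204 + 28.918 = 56.122 kPa.
Normally consolidated clay, so the full stress increment lies on the virgin compression line:
S_c = C_c·H/(1+e₀)·log₁₀(σ'_f/σ'_0) = 0.3×4.6/(1+0.7)×log₁₀(56.122/27.204)
    = 0.81176 × 0.3145 = 0.2553 m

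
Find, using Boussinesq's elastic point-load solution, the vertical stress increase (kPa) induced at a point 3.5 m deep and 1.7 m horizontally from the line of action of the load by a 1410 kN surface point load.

Boussinesq vertical stress below a point load on an elastic half-space:
Δσ_z = 3P/(2πz²) · [1 + (r/z)²]^(−5/2)
r/z = 1.7/3.5 = 0.48571; [1+(r/z)²]^(−5/2) = 0.58888.
Δσ_z = 3×1410/(2π×3.5²) × 0.58888 = 54.957 × 0.58888 = 32.36 kPa

Δσ_z ≈ 32.4 kPa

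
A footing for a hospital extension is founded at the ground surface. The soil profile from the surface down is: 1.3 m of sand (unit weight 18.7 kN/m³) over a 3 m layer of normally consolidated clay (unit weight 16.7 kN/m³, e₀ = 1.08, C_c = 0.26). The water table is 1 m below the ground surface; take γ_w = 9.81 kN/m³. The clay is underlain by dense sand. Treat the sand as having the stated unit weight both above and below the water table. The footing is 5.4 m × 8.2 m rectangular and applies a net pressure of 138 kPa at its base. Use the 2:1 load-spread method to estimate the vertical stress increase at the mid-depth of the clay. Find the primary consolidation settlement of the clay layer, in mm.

Mid-depth of clay below the ground surface: z = 1.3 + 3/2 = 2.8 m.
Total vertical stress at mid-clay: σ_v = 18.7×1.3 + 16.7×1.5 = 49.36 kPa.
Pore pressure: u = 9.81×(2.8 − 1) = 17.658 kPa.
Initial effective stress: σ'_0 = σ_v − u = 49.36 − 17.658 = 31.702 kPa.
Stress increase at mid-clay by the 2:1 spreading method:
Δσ = qBL/((B+z)(L+z)) = 138×5.4×8.2/((5.4+2.8)(8.2+2.8)) = 67.745 kPa
Final effective stress: σ'_f = σ'_0 + Δσ = 31.702 + 67.745 = 99.447 kPa.
Normally consolidated clay, so the full stress increment lies on the virgin compression line:
S_c = C_c·H/(1+e₀)·log₁₀(σ'_f/σ'_0) = 0.26×3/(1+1.08)×log₁₀(99.447/31.702)
    = 0.375 × 0.49651 = 0.1862 m

S_c ≈ 186 mm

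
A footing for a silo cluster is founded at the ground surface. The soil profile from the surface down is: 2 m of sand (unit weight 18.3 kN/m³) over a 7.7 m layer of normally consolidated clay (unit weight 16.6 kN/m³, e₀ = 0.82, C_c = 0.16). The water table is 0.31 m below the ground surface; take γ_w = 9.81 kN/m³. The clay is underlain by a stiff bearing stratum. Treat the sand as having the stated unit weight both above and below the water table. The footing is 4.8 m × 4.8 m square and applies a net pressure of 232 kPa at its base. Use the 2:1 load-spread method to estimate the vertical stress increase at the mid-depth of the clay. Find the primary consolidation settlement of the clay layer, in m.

Mid-depth of clay below the ground surface: z = 2 + 7.7/2 = 5.85 m.
Total vertical stress at mid-clay: σ_v = 18.3×2 + 16.6×3.85 = 100.51 kPa.
Pore pressure: u = 9.81×(5.85 − 0.31) = 54.347 kPa.
Initial effective stress: σ'_0 = σ_v − u = 100.51 − 54.347 = 46.163 kPa.
Stress increase at mid-clay by the 2:1 spreading method:
Δσ = qBL/((B+z)(L+z)) = 232×4.8×4.8/((4.8+5.85)(4.8+5.85)) = 47.127 kPa
Final effective stress: σ'_f = σ'_0 + Δσ = 46.163 + 47.127 = 93.29 kPa.
Normally consolidated clay, so the full stress increment lies on the virgin compression line:
S_c = C_c·H/(1+e₀)·log₁₀(σ'_f/σ'_0) = 0.16×7.7/(1+0.82)×log₁₀(93.29/46.163)
    = 0.67692 × 0.30554 = 0.2068 m

S_c ≈ 0.207 m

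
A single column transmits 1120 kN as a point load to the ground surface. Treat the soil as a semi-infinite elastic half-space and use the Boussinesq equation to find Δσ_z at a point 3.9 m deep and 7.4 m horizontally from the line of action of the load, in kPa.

Δσ_z ≈ 0.775 kPa

Boussinesq vertical stress below a point load on an elastic half-space:
Δσ_z = 3P/(2πz²) · [1 + (r/z)²]^(−5/2)
r/z = 7.4/3.9 = 1.8974; [1+(r/z)²]^(−5/2) = 0.022031.
Δσ_z = 3×1120/(2π×3.9²) × 0.022031 = 35.158 × 0.022031 = 0.7746 kPa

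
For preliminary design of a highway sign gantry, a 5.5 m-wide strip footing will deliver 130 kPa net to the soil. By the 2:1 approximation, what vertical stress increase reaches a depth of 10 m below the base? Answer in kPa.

Δσ_z ≈ 46.1 kPa

By the 2:1 method the load spreads at 1 horizontal : 2 vertical, so at depth z the loaded area has grown by z in each plan dimension:
Δσ = qB/(B+z) = 130×5.5/(5.5+10) = 46.129 kPa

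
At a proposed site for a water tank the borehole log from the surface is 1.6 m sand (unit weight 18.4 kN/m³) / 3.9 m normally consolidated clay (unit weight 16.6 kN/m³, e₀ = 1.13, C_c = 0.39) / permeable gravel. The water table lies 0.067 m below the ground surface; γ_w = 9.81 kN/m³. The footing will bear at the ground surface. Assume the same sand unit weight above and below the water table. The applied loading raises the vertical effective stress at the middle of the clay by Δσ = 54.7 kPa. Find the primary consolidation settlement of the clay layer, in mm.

S_c ≈ 339 mm

Mid-depth of clay below the ground surface: z = 1.6 + 3.9/2 = 3.55 m.
Total vertical stress at mid-clay: σ_v = 18.4×1.6 + 16.6×1.95 = 61.81 kPa.
Pore pressure: u = 9.81×(3.55 − 0.067) = 34.168 kPa.
Initial effective stress: σ'_0 = σ_v − u = 61.81 − 34.168 = 27.642 kPa.
Final effective stress: σ'_f = σ'_0 + Δσ = 27.642 + 54.7 = 82.342 kPa.
Normally consolidated clay, so the full stress increment lies on the virgin compression line:
S_c = C_c·H/(1+e₀)·log₁₀(σ'_f/σ'_0) = 0.39×3.9/(1+1.13)×log₁₀(82.342/27.642)
    = 0.71408 × 0.47405 = 0.3385 m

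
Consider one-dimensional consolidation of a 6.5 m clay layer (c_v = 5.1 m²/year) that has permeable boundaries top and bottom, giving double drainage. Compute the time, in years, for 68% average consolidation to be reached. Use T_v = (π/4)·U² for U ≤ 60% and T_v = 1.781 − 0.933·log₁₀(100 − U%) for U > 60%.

Drainage path length: H_d = H/2 = 3.25 m (double drainage).
U > 60%: T_v = 1.781 − 0.933·log₁₀(100 − 68) = 0.3767.
t = T_v·H_d²/c_v = 0.3767×3.25²/5.1 = 0.7802 years.

t ≈ 0.78 years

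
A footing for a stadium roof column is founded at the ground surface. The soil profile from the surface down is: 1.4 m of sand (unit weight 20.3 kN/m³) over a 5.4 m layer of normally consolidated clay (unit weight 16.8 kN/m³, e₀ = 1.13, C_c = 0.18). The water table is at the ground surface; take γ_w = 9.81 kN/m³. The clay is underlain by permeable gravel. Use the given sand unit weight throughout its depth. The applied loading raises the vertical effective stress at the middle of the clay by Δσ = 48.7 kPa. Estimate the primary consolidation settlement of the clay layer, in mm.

S_c ≈ 178 mm

Mid-depth of clay below the ground surface: z = 1.4 + 5.4/2 = 4.1 m.
Total vertical stress at mid-clay: σ_v = 20.3×1.4 + 16.8×2.7 = 73.78 kPa.
Pore pressure: u = 9.81×(4.1 − 0) = 40.221 kPa.
Initial effective stress: σ'_0 = σ_v − u = 73.78 − 40.221 = 33.559 kPa.
Final effective stress: σ'_f = σ'_0 + Δσ = 33.559 + 48.7 = 82.259 kPa.
Normally consolidated clay, so the full stress increment lies on the virgin compression line:
S_c = C_c·H/(1+e₀)·log₁₀(σ'_f/σ'_0) = 0.18×5.4/(1+1.13)×log₁₀(82.259/33.559)
    = 0.45634 × 0.38937 = 0.1777 m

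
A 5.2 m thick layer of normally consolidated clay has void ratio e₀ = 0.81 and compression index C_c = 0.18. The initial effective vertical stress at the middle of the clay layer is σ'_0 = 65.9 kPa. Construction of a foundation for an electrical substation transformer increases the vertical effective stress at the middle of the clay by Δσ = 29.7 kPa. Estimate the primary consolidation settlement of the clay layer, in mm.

S_c ≈ 83.6 mm

Final effective stress: σ'_f = σ'_0 + Δσ = 65.9 + 29.7 = 95.6 kPa.
Normally consolidated clay, so the full stress increment lies on the virgin compression line:
S_c = C_c·H/(1+e₀)·log₁₀(σ'_f/σ'_0) = 0.18×5.2/(1+0.81)×log₁₀(95.6/65.9)
    = 0.51713 × 0.16157 = 0.08355 m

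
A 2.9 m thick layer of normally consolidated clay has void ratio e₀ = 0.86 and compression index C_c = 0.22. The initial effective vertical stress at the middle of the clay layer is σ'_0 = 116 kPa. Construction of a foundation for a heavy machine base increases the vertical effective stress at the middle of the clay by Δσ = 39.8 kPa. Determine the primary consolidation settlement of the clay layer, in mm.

S_c ≈ 43.9 mm

Final effective stress: σ'_f = σ'_0 + Δσ = 116 + 39.8 = 155.8 kPa.
Normally consolidated clay, so the full stress increment lies on the virgin compression line:
S_c = C_c·H/(1+e₀)·log₁₀(σ'_f/σ'_0) = 0.22×2.9/(1+0.86)×log₁₀(155.8/116)
    = 0.34301 × 0.12811 = 0.04394 m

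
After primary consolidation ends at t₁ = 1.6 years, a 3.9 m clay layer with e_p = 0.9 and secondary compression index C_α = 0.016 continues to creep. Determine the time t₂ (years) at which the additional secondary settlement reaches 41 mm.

t₂ ≈ 28.3 years

S_s = C_α·H/(1+e_p)·log₁₀(t₂/t₁) ⇒ log₁₀(t₂/t₁) = S_s·(1+e_p)/(C_α·H).
log₁₀(t₂/t₁) = 0.041 × (1+0.9) / (0.016×3.9) = 1.248
t₂ = t₁ × 10^1.248 = 1.6 × 17.72 = 28.35 years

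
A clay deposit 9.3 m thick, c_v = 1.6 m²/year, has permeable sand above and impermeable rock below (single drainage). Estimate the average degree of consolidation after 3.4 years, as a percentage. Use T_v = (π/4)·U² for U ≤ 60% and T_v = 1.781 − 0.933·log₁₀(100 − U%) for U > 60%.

Drainage path length: H_d = H = 9.3 m (single drainage).
T_v = c_v·t/H_d² = 1.6×3.4/9.3² = 0.062897.
T_v = 0.062897 corresponds to the U ≤ 60% branch:
U = √(4T_v/π) = 0.283

U ≈ 28.3 %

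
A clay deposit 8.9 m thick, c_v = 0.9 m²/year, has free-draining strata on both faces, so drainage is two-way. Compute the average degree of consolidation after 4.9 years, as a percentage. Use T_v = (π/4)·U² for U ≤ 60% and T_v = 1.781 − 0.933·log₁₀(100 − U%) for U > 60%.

Drainage path length: H_d = H/2 = 4.45 m (double drainage).
T_v = c_v·t/H_d² = 0.9×4.9/4.45² = 0.2227.
T_v = 0.2227 corresponds to the U ≤ 60% branch:
U = √(4T_v/π) = 0.5325

U ≈ 53.2 %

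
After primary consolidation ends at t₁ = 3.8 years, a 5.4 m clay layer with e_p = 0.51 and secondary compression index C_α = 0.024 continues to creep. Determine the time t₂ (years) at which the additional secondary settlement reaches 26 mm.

t₂ ≈ 7.63 years

S_s = C_α·H/(1+e_p)·log₁₀(t₂/t₁) ⇒ log₁₀(t₂/t₁) = S_s·(1+e_p)/(C_α·H).
log₁₀(t₂/t₁) = 0.026 × (1+0.51) / (0.024×5.4) = 0.3029
t₂ = t₁ × 10^0.3029 = 3.8 × 2.009 = 7.633 years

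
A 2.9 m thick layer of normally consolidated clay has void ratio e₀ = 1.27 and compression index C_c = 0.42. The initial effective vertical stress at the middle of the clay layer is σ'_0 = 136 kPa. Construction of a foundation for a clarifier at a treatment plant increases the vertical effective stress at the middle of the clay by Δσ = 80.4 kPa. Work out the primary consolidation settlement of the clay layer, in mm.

S_c ≈ 108 mm

Final effective stress: σ'_f = σ'_0 + Δσ = 136 + 80.4 = 216.4 kPa.
Normally consolidated clay, so the full stress increment lies on the virgin compression line:
S_c = C_c·H/(1+e₀)·log₁₀(σ'_f/σ'_0) = 0.42×2.9/(1+1.27)×log₁₀(216.4/136)
    = 0.53656 × 0.20172 = 0.1082 m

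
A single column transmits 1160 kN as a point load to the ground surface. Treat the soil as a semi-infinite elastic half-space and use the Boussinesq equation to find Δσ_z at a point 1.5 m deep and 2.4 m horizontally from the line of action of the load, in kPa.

Δσ_z ≈ 10.3 kPa

Boussinesq vertical stress below a point load on an elastic half-space:
Δσ_z = 3P/(2πz²) · [1 + (r/z)²]^(−5/2)
r/z = 2.4/1.5 = 1.6; [1+(r/z)²]^(−5/2) = 0.041819.
Δσ_z = 3×1160/(2π×1.5²) × 0.041819 = 246.16 × 0.041819 = 10.29 kPa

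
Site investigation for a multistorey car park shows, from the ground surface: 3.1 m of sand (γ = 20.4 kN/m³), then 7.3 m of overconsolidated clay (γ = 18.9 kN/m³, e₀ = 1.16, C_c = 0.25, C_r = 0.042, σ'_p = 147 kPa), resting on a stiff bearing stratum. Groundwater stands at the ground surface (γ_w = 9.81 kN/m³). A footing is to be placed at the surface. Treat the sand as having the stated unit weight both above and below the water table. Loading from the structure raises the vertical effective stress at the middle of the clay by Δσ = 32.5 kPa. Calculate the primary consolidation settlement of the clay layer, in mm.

Mid-depth of clay below the ground surface: z = 3.1 + 7.3/2 = 6.75 m.
Total vertical stress at mid-clay: σ_v = 20.4×3.1 + 18.9×3.65 = 132.22 kPa.
Pore pressure: u = 9.81×(6.75 − 0) = 66.218 kPa.
Initial effective stress: σ'_0 = σ_v − u = 132.22 − 66.218 = 66.002 kPa.
Final effective stress: σ'_f = 66.002 + 32.5 = 98.502 kPa.
σ'_f = 98.502 ≤ σ'_p = 147 kPa, so the clay remains overconsolidated and only the recompression index applies:
S_c = C_r·H/(1+e₀)·log₁₀(σ'_f/σ'_0) = 0.042×7.3/2.16×log₁₀(98.502/66.002)
    = 0.14194 × 0.17389 = 0.02468 m

S_c ≈ 24.7 mm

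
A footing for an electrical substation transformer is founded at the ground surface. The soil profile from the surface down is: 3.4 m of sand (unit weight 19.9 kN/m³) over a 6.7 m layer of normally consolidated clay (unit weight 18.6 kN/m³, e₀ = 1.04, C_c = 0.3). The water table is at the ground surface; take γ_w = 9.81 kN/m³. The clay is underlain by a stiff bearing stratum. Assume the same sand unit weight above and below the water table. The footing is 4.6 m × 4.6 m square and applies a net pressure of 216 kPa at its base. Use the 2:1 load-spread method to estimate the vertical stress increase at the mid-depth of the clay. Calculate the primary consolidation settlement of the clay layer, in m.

S_c ≈ 0.189 m

Mid-depth of clay below the ground surface: z = 3.4 + 6.7/2 = 6.75 m.
Total vertical stress at mid-clay: σ_v = 19.9×3.4 + 18.6×3.35 = 129.97 kPa.
Pore pressure: u = 9.81×(6.75 − 0) = 66.218 kPa.
Initial effective stress: σ'_0 = σ_v − u = 129.97 − 66.218 = 63.752 kPa.
Stress increase at mid-clay by the 2:1 spreading method:
Δσ = qBL/((B+z)(L+z)) = 216×4.6×4.6/((4.6+6.75)(4.6+6.75)) = 35.48 kPa
Final effective stress: σ'_f = σ'_0 + Δσ = 63.752 + 35.48 = 99.232 kPa.
Normally consolidated clay, so the full stress increment lies on the virgin compression line:
S_c = C_c·H/(1+e₀)·log₁₀(σ'_f/σ'_0) = 0.3×6.7/(1+1.04)×log₁₀(99.232/63.752)
    = 0.98529 × 0.19216 = 0.1893 m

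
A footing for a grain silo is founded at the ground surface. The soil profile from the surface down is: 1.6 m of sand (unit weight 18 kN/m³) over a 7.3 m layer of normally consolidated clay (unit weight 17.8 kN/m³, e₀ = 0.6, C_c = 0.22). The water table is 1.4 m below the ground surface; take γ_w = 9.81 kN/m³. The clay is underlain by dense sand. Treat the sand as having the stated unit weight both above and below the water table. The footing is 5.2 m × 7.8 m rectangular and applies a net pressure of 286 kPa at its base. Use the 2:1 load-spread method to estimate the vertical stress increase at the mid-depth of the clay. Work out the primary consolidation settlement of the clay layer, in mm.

S_c ≈ 403 mm

Mid-depth of clay below the ground surface: z = 1.6 + 7.3/2 = 5.25 m.
Total vertical stress at mid-clay: σ_v = 18×1.6 + 17.8×3.65 = 93.77 kPa.
Pore pressure: u = 9.81×(5.25 − 1.4) = 37.769 kPa.
Initial effective stress: σ'_0 = σ_v − u = 93.77 − 37.769 = 56.001 kPa.
Stress increase at mid-clay by the 2:1 spreading method:
Δσ = qBL/((B+z)(L+z)) = 286×5.2×7.8/((5.2+5.25)(7.8+5.25)) = 85.062 kPa
Final effective stress: σ'_f = σ'_0 + Δσ = 56.001 + 85.062 = 141.06 kPa.
Normally consolidated clay, so the full stress increment lies on the virgin compression line:
S_c = C_c·H/(1+e₀)·log₁₀(σ'_f/σ'_0) = 0.22×7.3/(1+0.6)×log₁₀(141.06/56.001)
    = 1.0037 × 0.40121 = 0.4027 m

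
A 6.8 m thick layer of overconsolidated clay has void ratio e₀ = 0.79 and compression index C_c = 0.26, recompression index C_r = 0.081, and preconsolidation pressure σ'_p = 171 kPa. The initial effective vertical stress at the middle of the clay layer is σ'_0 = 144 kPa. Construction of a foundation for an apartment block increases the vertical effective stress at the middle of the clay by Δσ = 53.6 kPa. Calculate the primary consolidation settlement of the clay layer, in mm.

S_c ≈ 85 mm

Final effective stress: σ'_f = 144 + 53.6 = 197.6 kPa.
σ'_f = 197.6 > σ'_p = 171 kPa, so the stress path crosses the preconsolidation pressure — recompression up to σ'_p, then virgin compression beyond:
S_c = H/(1+e₀)·[C_r·log₁₀(σ'_p/σ'_0) + C_c·log₁₀(σ'_f/σ'_p)]
    = 6.8/1.79 × [0.081×log₁₀(171/144) + 0.26×log₁₀(197.6/171)]
    = 3.7989 × [0.0060453 + 0.016326] = 0.08499 m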